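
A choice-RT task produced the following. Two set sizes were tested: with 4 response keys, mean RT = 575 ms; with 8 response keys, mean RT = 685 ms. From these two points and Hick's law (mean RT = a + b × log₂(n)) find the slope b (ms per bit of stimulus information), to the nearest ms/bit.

110 ms/bit

The slope on a log₂ axis is (685 − 575) / (3 − 2) = 110 ms/bit.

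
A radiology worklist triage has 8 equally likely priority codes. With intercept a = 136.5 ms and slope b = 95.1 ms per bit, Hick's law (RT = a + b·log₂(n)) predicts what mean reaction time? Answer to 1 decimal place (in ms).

421.8 ms

log₂(8) = 3 bits, so RT = 136.5 + 95.1 × 3 ≈ 421.800 ms.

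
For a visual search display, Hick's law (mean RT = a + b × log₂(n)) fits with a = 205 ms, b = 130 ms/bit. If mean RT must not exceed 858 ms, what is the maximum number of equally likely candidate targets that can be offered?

Information budget: (858 − 205)/130 = 5.0231 bits, so n ≤ 2^5.0231 = 32.516 → at most 32.

32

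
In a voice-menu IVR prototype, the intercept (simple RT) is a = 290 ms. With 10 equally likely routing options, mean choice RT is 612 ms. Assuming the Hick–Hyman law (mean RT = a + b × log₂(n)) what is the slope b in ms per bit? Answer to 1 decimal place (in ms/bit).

96.9 ms/bit

10 alternatives carry log₂ 10 = 3.3219 bits; the choice cost is 612 − 290 = 322 ms, so b = 322/3.3219 = 96.932 ms/bit.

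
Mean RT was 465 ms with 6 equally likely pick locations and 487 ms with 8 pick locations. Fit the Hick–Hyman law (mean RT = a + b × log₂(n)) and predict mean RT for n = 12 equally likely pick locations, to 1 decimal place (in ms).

Solve the two-equation system in a and b:
  b = (487 − 465) / (log₂ 8 − log₂ 6) = 22 / (3 − 2.5850) = 53.007 ms/bit
  a = 465 − 53.007 × 2.5850 = 327.978 ms
Then RT(12) = 327.978 + 53.007 × log₂ 12 = 327.978 + 53.007 × 3.5850 ≈ 518.007 ms.

518.0 ms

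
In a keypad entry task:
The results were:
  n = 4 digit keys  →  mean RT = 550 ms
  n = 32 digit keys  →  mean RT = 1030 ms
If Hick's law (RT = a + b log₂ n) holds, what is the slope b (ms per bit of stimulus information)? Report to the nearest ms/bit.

Slope: b = (1030 − 550) / (log₂ 32 − log₂ 4) = 480/3.0000 = 160 ms/bit.

160 ms/bit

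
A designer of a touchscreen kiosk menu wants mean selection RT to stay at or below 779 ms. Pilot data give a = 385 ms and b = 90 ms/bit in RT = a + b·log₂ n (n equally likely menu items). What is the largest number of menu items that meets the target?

20

Information budget: (779 − 385)/90 = 4.3778 bits, so n ≤ 2^4.3778 = 20.789 → at most 20.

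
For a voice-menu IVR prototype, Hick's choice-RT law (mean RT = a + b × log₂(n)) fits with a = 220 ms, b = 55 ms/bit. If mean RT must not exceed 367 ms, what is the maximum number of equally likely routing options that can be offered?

6

Set 220 + 55·log₂ n ≤ 367 → log₂ n ≤ (367 − 220)/55 = 2.6727.
So n ≤ 2^2.6727 = 6.376; the largest integer n is 6.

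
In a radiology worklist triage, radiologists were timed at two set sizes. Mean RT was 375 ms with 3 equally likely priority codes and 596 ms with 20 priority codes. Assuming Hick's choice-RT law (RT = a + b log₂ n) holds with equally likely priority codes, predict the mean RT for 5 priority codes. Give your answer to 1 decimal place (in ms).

434.5 ms

Solve the two-equation system in a and b:
  b = (596 − 375) / (log₂ 20 − log₂ 3) = 221 / (4.3219 − 1.5850) = 80.746 ms/bit
  a = 375 − 80.746 × 1.5850 = 247.020 ms
Then RT(5) = 247.020 + 80.746 × log₂ 5 = 247.020 + 80.746 × 2.3219 ≈ 434.507 ms.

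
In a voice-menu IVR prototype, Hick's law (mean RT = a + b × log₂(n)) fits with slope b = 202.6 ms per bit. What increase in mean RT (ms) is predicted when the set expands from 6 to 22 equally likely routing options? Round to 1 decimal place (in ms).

379.8 ms

The intercept a cancels: ΔRT = b·(log₂ n₂ − log₂ n₁) = b·log₂(n₂/n₁).
log₂(22) − log₂(6) = 4.4594 − 2.5850 = 1.8745.
ΔRT = 202.6 × 1.8745 = 379.767 ms.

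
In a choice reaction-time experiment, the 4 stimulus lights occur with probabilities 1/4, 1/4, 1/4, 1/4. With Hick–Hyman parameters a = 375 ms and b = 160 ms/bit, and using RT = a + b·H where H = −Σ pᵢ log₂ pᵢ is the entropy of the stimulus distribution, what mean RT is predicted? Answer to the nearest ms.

H = −Σ pᵢ log₂ pᵢ = 0.25·2 + 0.25·2 + 0.25·2 + 0.25·2 = 2.000 bits.
RT = 375 + 160 × 2.000 = 695.00 ms.

695 ms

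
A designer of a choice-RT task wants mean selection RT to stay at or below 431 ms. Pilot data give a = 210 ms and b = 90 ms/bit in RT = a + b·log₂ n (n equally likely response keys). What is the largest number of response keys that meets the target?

5

Set 210 + 90·log₂ n ≤ 431 → log₂ n ≤ (431 − 210)/90 = 2.4556.
So n ≤ 2^2.4556 = 5.485; the largest integer n is 5.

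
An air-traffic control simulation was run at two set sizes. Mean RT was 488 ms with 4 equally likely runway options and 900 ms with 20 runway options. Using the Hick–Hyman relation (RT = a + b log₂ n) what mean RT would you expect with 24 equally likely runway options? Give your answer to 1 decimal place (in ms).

946.7 ms

With log₂ n on the abscissa the relation is linear; from the two conditions:
  b = (900 − 488) / (log₂ 20 − log₂ 4) = 412 / (4.3219 − 2) = 177.439 ms/bit
  a = 488 − 177.439 × 2 = 133.123 ms
Then RT(24) = 133.123 + 177.439 × log₂ 24 = 133.123 + 177.439 × 4.5850 ≈ 946.672 ms.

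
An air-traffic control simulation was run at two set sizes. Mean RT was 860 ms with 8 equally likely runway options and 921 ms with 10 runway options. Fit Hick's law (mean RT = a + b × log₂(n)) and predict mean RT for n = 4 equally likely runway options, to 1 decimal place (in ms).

670.5 ms

Solve the two-equation system in a and b:
  b = (921 − 860) / (log₂ 10 − log₂ 8) = 61 / (3.3219 − 3) = 189.483 ms/bit
  a = 860 − 189.483 × 3 = 291.550 ms
Then RT(4) = 291.550 + 189.483 × log₂ 4 = 291.550 + 189.483 × 2 ≈ 670.517 ms.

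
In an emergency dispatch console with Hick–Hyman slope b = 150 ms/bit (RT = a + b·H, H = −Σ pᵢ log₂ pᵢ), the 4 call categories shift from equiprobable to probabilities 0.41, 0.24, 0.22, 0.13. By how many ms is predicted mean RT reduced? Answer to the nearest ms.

Equiprobable entropy H₀ = log₂ 4 = 2.0000 bits.
Skewed entropy H = −Σ pᵢ log₂ pᵢ = 1.8847 bits.
ΔRT = b·(H₀ − H) = 150 × 0.1153 = 17.29 ms.

17 ms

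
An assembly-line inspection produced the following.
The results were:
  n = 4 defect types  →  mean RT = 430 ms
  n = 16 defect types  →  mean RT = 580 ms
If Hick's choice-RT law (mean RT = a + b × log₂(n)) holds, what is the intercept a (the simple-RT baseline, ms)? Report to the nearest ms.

b = (RT₂ − RT₁)/(log₂ n₂ − log₂ n₁) = (580 − 430)/(4 − 2) = 75 ms/bit.
Intercept: a = 430 − 75·log₂(4) = 280.000 ms.

280 ms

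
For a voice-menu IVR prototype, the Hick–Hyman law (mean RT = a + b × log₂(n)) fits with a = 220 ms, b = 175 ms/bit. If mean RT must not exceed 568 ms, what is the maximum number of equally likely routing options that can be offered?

Information budget: (568 − 220)/175 = 1.9886 bits, so n ≤ 2^1.9886 = 3.968 → at most 3.

3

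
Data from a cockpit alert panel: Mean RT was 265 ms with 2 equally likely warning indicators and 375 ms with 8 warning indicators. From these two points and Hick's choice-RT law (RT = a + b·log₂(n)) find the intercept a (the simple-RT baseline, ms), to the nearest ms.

Slope: b = (375 − 265) / (log₂ 8 − log₂ 2) = 110/2.0000 = 55 ms/bit.
a = RT₁ − b·log₂ n₁ = 265 − 55 × 1 = 210.000 ms.

210 ms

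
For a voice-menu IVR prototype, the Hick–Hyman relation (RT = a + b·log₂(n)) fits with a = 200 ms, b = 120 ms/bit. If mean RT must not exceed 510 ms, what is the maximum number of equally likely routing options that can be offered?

5

Set 200 + 120·log₂ n ≤ 510 → log₂ n ≤ (510 − 200)/120 = 2.5833.
So n ≤ 2^2.5833 = 5.993; the largest integer n is 5.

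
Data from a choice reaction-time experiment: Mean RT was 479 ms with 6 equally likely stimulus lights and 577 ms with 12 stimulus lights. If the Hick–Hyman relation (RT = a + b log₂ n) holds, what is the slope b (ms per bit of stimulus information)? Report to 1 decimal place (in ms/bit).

The slope on a log₂ axis is (577 − 479) / (3.5850 − 2.5850) = 98.000 ms/bit.

98.0 ms/bit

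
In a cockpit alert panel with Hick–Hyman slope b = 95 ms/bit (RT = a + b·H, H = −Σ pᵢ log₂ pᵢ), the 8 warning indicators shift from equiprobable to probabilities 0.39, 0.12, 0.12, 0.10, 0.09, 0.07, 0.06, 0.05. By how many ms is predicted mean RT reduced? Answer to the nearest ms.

Equiprobable entropy H₀ = log₂ 8 = 3.0000 bits.
Skewed entropy H = −Σ pᵢ log₂ pᵢ = 2.6370 bits.
ΔRT = b·(H₀ − H) = 95 × 0.3630 = 34.49 ms.

34 ms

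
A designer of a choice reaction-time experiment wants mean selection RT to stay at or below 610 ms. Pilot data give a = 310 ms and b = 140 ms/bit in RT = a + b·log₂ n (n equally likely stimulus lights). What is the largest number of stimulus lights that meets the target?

4

140·log₂ n ≤ 610 − 310 = 300, giving log₂ n ≤ 2.1429 and n ≤ 4.416. The largest whole number is 4.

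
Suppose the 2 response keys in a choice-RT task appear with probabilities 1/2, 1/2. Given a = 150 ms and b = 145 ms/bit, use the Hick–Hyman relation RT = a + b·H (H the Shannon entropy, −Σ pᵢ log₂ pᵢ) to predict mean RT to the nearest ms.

H = −Σ pᵢ log₂ pᵢ = 0.5·1 + 0.5·1 = 1.000 bits.
RT = 150 + 145 × 1.000 = 295.00 ms.

295 ms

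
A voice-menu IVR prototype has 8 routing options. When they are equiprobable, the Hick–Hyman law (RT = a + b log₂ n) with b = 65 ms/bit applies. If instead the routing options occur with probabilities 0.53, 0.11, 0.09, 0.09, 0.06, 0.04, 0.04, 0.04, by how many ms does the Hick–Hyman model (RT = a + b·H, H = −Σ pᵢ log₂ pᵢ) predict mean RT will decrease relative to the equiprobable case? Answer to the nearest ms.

48 ms

Equiprobable entropy H₀ = log₂ 8 = 3.0000 bits.
Skewed entropy H = −Σ pᵢ log₂ pᵢ = 2.2618 bits.
ΔRT = b·(H₀ − H) = 65 × 0.7382 = 47.98 ms.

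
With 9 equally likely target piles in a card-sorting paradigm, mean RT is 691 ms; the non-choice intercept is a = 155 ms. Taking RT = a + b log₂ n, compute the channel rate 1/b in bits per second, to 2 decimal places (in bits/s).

Choice component = 691 − 155 = 536 ms over log₂(9) = 3.1699 bits.
b = 536 / 3.1699 = 169.089 ms/bit, so 1/b = 5.914 bits/s.

5.91 bits/s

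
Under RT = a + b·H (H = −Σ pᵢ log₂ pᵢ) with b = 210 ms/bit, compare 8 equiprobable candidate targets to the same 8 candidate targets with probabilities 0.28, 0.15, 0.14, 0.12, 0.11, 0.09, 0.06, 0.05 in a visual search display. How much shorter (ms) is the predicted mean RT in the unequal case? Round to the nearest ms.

40 ms

The RT saving is b·ΔH. Equiprobable H₀ = log₂(8) = 3.0000 bits; with the given probabilities H = 2.8115 bits.
b·(H₀ − H) = 210 × (3.0000 − 2.8115) = 39.58 ms.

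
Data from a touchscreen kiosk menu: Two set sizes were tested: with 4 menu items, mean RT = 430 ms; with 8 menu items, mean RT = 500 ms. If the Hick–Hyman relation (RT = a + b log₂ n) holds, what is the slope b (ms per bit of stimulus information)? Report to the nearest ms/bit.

70 ms/bit

The slope on a log₂ axis is (500 − 430) / (3 − 2) = 70 ms/bit.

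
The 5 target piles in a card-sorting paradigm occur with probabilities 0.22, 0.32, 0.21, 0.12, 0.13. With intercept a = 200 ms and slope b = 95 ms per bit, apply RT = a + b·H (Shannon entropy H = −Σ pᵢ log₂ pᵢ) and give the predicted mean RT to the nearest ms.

H = 0.22·log₂(1/0.22) + 0.32·log₂(1/0.32) + 0.21·log₂(1/0.21) + 0.12·log₂(1/0.12) + 0.13·log₂(1/0.13) = 2.2291 bits.
RT = 200 + 95 × 2.2291 = 411.77 ms.

412 ms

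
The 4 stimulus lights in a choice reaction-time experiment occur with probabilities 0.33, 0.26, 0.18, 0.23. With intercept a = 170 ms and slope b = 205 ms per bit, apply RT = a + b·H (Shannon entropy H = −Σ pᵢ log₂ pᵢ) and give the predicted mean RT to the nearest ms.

Entropy contributions −pᵢ log₂ pᵢ: 0.5278, 0.5053, 0.4453, 0.4877; sum H = 1.9661 bits.
RT = a + bH = 170 + 205·1.9661 = 573.05 ms.

573 ms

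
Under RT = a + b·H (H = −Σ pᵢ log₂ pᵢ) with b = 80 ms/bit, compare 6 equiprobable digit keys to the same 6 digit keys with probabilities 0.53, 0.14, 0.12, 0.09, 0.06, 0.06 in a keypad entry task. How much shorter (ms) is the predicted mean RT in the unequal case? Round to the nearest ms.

43 ms

Equiprobable entropy H₀ = log₂ 6 = 2.5850 bits.
Skewed entropy H = −Σ pᵢ log₂ pᵢ = 2.0493 bits.
ΔRT = b·(H₀ − H) = 80 × 0.5356 = 42.85 ms.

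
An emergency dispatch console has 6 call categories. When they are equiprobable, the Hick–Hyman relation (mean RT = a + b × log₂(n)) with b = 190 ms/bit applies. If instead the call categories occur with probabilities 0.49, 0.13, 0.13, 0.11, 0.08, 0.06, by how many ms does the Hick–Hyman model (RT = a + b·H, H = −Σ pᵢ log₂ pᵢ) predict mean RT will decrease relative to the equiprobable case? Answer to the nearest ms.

82 ms

Equiprobable entropy H₀ = log₂ 6 = 2.5850 bits.
Skewed entropy H = −Σ pᵢ log₂ pᵢ = 2.1549 bits.
ΔRT = b·(H₀ − H) = 190 × 0.4301 = 81.71 ms.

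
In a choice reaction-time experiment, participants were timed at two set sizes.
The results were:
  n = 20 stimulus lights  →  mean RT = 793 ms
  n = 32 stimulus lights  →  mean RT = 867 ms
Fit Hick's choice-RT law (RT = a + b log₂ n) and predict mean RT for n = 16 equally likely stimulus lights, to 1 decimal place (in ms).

Solve the two-equation system in a and b:
  b = (867 − 793) / (log₂ 32 − log₂ 20) = 74 / (5 − 4.3219) = 109.133 ms/bit
  a = 793 − 109.133 × 4.3219 = 321.335 ms
Then RT(16) = 321.335 + 109.133 × log₂ 16 = 321.335 + 109.133 × 4 ≈ 757.867 ms.

757.9 ms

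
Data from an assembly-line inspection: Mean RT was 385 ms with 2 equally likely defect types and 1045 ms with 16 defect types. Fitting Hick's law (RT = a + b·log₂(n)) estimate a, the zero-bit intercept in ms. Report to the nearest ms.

The slope on a log₂ axis is (1045 − 385) / (4 − 1) = 220 ms/bit.
a = RT₁ − b·log₂ n₁ = 385 − 220 × 1 = 165.000 ms.

165 ms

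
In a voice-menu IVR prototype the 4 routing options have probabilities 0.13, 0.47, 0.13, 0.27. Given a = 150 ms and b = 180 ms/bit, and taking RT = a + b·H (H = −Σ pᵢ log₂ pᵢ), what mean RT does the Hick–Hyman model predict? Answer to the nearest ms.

472 ms

H = 0.13·log₂(1/0.13) + 0.47·log₂(1/0.47) + 0.13·log₂(1/0.13) + 0.27·log₂(1/0.27) = 1.7873 bits.
RT = 150 + 180 × 1.7873 = 471.71 ms.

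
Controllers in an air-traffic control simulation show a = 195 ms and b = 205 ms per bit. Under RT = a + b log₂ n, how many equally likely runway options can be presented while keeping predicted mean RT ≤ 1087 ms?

205·log₂ n ≤ 1087 − 195 = 892, giving log₂ n ≤ 4.3512 and n ≤ 20.410. The largest whole number is 20.

20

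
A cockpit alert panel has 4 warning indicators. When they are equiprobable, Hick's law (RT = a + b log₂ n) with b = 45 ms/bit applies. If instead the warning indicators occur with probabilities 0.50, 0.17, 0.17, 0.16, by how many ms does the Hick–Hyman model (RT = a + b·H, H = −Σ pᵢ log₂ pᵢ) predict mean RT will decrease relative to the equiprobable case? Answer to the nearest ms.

9 ms

Equiprobable entropy H₀ = log₂ 4 = 2.0000 bits.
Skewed entropy H = −Σ pᵢ log₂ pᵢ = 1.7922 bits.
ΔRT = b·(H₀ − H) = 45 × 0.2078 = 9.35 ms.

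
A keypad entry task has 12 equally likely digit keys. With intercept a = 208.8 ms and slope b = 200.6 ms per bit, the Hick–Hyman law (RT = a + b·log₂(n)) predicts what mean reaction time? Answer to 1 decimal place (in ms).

927.9 ms

log₂(12) = 3.5850 bits, so RT = 208.8 + 200.6 × 3.5850 ≈ 927.943 ms.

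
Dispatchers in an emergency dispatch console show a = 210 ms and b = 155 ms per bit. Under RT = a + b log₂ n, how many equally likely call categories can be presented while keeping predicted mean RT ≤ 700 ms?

8

Set 210 + 155·log₂ n ≤ 700 → log₂ n ≤ (700 − 210)/155 = 3.1613.
So n ≤ 2^3.1613 = 8.946; the largest integer n is 8.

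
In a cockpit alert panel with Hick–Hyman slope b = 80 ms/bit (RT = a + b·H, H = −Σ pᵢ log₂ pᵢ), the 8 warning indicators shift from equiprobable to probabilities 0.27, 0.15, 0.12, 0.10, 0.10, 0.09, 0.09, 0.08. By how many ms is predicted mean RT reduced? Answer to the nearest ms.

Equiprobable entropy H₀ = log₂ 8 = 3.0000 bits.
Skewed entropy H = −Σ pᵢ log₂ pᵢ = 2.8688 bits.
ΔRT = b·(H₀ − H) = 80 × 0.1312 = 10.49 ms.

10 ms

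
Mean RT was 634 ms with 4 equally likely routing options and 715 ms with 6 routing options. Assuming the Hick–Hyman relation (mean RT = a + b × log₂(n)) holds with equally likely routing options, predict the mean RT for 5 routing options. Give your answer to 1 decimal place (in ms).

Solve the two-equation system in a and b:
  b = (715 − 634) / (log₂ 6 − log₂ 4) = 81 / (2.5850 − 2) = 138.470 ms/bit
  a = 634 − 138.470 × 2 = 357.059 ms
Then RT(5) = 357.059 + 138.470 × log₂ 5 = 357.059 + 138.470 × 2.3219 ≈ 678.578 ms.

678.6 ms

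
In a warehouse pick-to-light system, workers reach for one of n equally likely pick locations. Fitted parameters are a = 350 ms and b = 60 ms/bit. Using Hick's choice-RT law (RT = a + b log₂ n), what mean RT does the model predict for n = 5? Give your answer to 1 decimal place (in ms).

log₂(5) = 2.3219 bits, so RT = 350 + 60 × 2.3219 ≈ 489.316 ms.

489.3 ms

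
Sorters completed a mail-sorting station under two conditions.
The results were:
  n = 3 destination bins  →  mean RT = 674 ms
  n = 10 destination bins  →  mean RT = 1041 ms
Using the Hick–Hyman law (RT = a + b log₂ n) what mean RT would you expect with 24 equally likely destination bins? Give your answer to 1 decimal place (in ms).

1307.9 ms

With log₂ n on the abscissa the relation is linear; from the two conditions:
  b = (1041 − 674) / (log₂ 10 − log₂ 3) = 367 / (3.3219 − 1.5850) = 211.288 ms/bit
  a = 674 − 211.288 × 1.5850 = 339.116 ms
Then RT(24) = 339.116 + 211.288 × log₂ 24 = 339.116 + 211.288 × 4.5850 ≈ 1307.864 ms.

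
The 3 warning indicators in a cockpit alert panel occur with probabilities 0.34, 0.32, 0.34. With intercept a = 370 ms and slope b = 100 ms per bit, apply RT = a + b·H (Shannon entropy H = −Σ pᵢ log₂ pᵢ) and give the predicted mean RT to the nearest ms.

528 ms

H = 0.34·log₂(1/0.34) + 0.32·log₂(1/0.32) + 0.34·log₂(1/0.34) = 1.5844 bits.
RT = 370 + 100 × 1.5844 = 528.44 ms.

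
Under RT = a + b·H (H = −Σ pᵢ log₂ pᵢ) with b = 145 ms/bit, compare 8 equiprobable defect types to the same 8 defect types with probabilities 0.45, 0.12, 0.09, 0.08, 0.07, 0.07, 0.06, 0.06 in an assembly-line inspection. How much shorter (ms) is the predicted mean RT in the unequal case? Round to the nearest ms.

The RT saving is b·ΔH. Equiprobable H₀ = log₂(8) = 3.0000 bits; with the given probabilities H = 2.5138 bits.
b·(H₀ − H) = 145 × (3.0000 − 2.5138) = 70.50 ms.

70 ms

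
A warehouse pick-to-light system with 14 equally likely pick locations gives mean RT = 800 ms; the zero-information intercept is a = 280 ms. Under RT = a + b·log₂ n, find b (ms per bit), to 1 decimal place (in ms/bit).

136.6 ms/bit

14 alternatives carry log₂ 14 = 3.8074 bits; the choice cost is 800 − 280 = 520 ms, so b = 520/3.8074 = 136.578 ms/bit.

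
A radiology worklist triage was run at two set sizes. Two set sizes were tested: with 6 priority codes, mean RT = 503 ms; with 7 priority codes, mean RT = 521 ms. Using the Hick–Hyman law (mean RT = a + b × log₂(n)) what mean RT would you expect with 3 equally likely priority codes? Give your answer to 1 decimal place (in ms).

Fit slope and intercept:
  b = (521 − 503) / (log₂ 7 − log₂ 6) = 18 / (2.8074 − 2.5850) = 80.938 ms/bit
  a = 503 − 80.938 × 2.5850 = 293.778 ms
Then RT(3) = 293.778 + 80.938 × log₂ 3 = 293.778 + 80.938 × 1.5850 ≈ 422.062 ms.

422.1 ms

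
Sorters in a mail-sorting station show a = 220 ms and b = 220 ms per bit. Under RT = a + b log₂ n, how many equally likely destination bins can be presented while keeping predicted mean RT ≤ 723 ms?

Set 220 + 220·log₂ n ≤ 723 → log₂ n ≤ (723 − 220)/220 = 2.2864.
So n ≤ 2^2.2864 = 4.878; the largest integer n is 4.

4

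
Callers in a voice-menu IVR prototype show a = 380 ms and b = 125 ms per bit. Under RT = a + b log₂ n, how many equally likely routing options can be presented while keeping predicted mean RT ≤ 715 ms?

6

Set 380 + 125·log₂ n ≤ 715 → log₂ n ≤ (715 − 380)/125 = 2.6800.
So n ≤ 2^2.6800 = 6.409; the largest integer n is 6.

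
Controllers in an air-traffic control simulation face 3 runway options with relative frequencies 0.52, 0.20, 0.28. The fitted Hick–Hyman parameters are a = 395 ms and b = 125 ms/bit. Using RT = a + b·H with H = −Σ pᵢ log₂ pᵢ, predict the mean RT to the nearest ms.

579 ms

H = 0.52·log₂(1/0.52) + 0.20·log₂(1/0.20) + 0.28·log₂(1/0.28) = 1.4692 bits.
RT = 395 + 125 × 1.4692 = 578.65 ms.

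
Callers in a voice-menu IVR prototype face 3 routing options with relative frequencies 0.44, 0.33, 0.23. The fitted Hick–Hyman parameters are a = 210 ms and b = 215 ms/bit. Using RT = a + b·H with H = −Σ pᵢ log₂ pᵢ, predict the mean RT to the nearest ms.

Entropy contributions −pᵢ log₂ pᵢ: 0.5211, 0.5278, 0.4877; sum H = 1.5366 bits.
RT = a + bH = 210 + 215·1.5366 = 540.38 ms.

540 ms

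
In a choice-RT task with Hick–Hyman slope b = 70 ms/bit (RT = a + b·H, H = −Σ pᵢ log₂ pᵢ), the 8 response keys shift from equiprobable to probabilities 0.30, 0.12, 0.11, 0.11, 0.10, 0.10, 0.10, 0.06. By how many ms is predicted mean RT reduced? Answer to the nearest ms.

The RT saving is b·ΔH. Equiprobable H₀ = log₂(8) = 3.0000 bits; with the given probabilities H = 2.8288 bits.
b·(H₀ − H) = 70 × (3.0000 − 2.8288) = 11.98 ms.

12 ms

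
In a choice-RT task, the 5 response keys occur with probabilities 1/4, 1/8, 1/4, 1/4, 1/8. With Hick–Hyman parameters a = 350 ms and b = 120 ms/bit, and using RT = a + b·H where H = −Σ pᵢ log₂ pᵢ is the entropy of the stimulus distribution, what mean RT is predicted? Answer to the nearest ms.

H = −Σ pᵢ log₂ pᵢ = 0.25·2 + 0.125·3 + 0.25·2 + 0.25·2 + 0.125·3 = 2.250 bits.
RT = 350 + 120 × 2.250 = 620.00 ms.

620 ms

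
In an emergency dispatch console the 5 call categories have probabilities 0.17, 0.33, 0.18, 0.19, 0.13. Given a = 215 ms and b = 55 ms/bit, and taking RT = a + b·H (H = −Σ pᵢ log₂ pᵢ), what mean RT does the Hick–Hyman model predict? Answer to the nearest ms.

339 ms

Entropy contributions −pᵢ log₂ pᵢ: 0.4346, 0.5278, 0.4453, 0.4552, 0.3826; sum H = 2.2456 bits.
RT = a + bH = 215 + 55·2.2456 = 338.51 ms.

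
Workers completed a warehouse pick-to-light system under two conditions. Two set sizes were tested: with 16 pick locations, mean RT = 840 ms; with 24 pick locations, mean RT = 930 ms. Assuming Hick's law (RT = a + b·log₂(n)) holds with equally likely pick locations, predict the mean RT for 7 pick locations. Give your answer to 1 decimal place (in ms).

656.5 ms

RT is linear in log₂ n, so two points fix the line:
  b = (930 − 840) / (log₂ 24 − log₂ 16) = 90 / (4.5850 − 4) = 153.856 ms/bit
  a = 840 − 153.856 × 4 = 224.576 ms
Then RT(7) = 224.576 + 153.856 × log₂ 7 = 224.576 + 153.856 × 2.8074 ≈ 656.504 ms.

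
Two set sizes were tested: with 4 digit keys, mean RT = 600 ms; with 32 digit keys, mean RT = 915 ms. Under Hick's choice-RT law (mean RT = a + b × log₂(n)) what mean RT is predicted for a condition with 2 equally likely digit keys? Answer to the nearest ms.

With log₂ n on the abscissa the relation is linear; from the two conditions:
  b = (915 − 600) / (log₂ 32 − log₂ 4) = 315 / (5 − 2) = 105 ms/bit
  a = 600 − 105 × 2 = 390 ms
Then RT(2) = 390 + 105 × log₂ 2 = 390 + 105 × 1 ≈ 495.000 ms.

495 ms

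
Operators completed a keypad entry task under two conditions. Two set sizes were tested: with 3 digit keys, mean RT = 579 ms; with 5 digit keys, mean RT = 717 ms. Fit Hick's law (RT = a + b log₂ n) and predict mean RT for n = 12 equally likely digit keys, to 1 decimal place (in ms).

Solve the two-equation system in a and b:
  b = (717 − 579) / (log₂ 5 − log₂ 3) = 138 / (2.3219 − 1.5850) = 187.254 ms/bit
  a = 579 − 187.254 × 1.5850 = 282.209 ms
Then RT(12) = 282.209 + 187.254 × log₂ 12 = 282.209 + 187.254 × 3.5850 ≈ 953.509 ms.

953.5 ms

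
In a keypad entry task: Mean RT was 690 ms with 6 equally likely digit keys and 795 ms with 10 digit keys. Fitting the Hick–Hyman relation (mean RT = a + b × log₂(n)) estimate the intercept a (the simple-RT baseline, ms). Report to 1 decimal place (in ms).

b = (RT₂ − RT₁)/(log₂ n₂ − log₂ n₁) = (795 − 690)/(3.3219 − 2.5850) = 142.476 ms/bit.
Intercept: a = 690 − 142.476·log₂(6) = 321.705 ms.

321.7 ms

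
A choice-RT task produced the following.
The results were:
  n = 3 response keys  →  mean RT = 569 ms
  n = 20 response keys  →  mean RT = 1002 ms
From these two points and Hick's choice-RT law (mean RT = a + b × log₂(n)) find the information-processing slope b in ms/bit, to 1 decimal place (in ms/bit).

b = (RT₂ − RT₁)/(log₂ n₂ − log₂ n₁) = (1002 − 569)/(4.3219 − 1.5850) = 158.204 ms/bit.

158.2 ms/bit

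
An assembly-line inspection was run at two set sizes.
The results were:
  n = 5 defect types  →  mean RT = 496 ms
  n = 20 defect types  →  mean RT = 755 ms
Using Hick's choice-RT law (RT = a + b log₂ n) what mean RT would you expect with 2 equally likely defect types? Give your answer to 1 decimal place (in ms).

Fit slope and intercept:
  b = (755 − 496) / (log₂ 20 − log₂ 5) = 259 / (4.3219 − 2.3219) = 129.500 ms/bit
  a = 496 − 129.500 × 2.3219 = 195.310 ms
Then RT(2) = 195.310 + 129.500 × log₂ 2 = 195.310 + 129.500 × 1 ≈ 324.810 ms.

324.8 ms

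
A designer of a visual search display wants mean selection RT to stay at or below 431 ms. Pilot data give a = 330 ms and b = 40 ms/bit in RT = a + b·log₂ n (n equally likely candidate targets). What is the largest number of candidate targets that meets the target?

Information budget: (431 − 330)/40 = 2.5250 bits, so n ≤ 2^2.5250 = 5.756 → at most 5.

5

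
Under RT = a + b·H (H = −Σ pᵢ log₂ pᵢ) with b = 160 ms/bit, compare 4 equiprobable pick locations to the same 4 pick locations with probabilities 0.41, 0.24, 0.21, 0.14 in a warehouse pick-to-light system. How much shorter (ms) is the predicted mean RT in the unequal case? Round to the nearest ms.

Equiprobable entropy H₀ = log₂ 4 = 2.0000 bits.
Skewed entropy H = −Σ pᵢ log₂ pᵢ = 1.8915 bits.
ΔRT = b·(H₀ − H) = 160 × 0.1085 = 17.37 ms.

17 ms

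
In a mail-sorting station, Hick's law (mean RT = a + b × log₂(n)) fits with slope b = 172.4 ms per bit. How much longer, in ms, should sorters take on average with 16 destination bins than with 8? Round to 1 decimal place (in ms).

Only the slope matters, since a is common to both: ΔRT = b·log₂(n₂/n₁).
log₂(16) − log₂(8) = log₂(16/8) = log₂(2) = 1.
ΔRT = 172.4 × 1.0000 = 172.400 ms.

172.4 ms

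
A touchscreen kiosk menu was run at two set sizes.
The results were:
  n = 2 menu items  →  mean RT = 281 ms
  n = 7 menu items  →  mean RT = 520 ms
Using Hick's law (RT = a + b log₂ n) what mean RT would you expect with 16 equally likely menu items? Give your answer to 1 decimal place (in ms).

677.7 ms

RT is linear in log₂ n, so two points fix the line:
  b = (520 − 281) / (log₂ 7 − log₂ 2) = 239 / (2.8074 − 1) = 132.237 ms/bit
  a = 281 − 132.237 × 1 = 148.763 ms
Then RT(16) = 148.763 + 132.237 × log₂ 16 = 148.763 + 132.237 × 4 ≈ 677.712 ms.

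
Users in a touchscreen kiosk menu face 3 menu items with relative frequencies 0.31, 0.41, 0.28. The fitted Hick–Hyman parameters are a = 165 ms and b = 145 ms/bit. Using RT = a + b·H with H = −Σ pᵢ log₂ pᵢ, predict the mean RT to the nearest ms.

H = 0.31·log₂(1/0.31) + 0.41·log₂(1/0.41) + 0.28·log₂(1/0.28) = 1.5654 bits.
RT = 165 + 145 × 1.5654 = 391.98 ms.

392 ms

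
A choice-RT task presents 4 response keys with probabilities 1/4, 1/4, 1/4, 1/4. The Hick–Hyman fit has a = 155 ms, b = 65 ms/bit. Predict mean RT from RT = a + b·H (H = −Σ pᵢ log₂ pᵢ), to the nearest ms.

Each term −pᵢ log₂ pᵢ: 0.25·2 + 0.25·2 + 0.25·2 + 0.25·2; summed, H = 2.000 bits.
Mean RT = a + bH = 155 + 65·2.000 = 285.00 ms.

285 ms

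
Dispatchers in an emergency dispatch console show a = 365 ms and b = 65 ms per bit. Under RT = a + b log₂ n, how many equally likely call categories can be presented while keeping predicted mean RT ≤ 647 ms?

65·log₂ n ≤ 647 − 365 = 282, giving log₂ n ≤ 4.3385 and n ≤ 20.231. The largest whole number is 20.

20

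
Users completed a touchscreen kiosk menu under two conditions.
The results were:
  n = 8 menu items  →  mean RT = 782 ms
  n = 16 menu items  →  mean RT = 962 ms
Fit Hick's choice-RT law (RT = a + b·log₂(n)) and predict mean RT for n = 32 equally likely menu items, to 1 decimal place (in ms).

1142.0 ms

Fit slope and intercept:
  b = (962 − 782) / (log₂ 16 − log₂ 8) = 180 / (4 − 3) = 180.000 ms/bit
  a = 782 − 180.000 × 3 = 242.000 ms
Then RT(32) = 242.000 + 180.000 × log₂ 32 = 242.000 + 180.000 × 5 ≈ 1142.000 ms.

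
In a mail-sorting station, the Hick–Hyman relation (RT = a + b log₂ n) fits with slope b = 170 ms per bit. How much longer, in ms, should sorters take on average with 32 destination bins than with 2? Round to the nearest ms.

ΔRT = (a + b log₂ n₂) − (a + b log₂ n₁) = b·(log₂ n₂ − log₂ n₁).
log₂(32) − log₂(2) = log₂(32/2) = log₂(16) = 4.
ΔRT = 170 × 4.0000 = 680.000 ms.

680 ms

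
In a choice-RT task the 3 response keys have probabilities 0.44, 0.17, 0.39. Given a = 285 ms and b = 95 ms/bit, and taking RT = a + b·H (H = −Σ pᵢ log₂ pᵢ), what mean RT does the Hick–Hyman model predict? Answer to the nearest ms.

Entropy contributions −pᵢ log₂ pᵢ: 0.5211, 0.4346, 0.5298; sum H = 1.4855 bits.
RT = a + bH = 285 + 95·1.4855 = 426.13 ms.

426 ms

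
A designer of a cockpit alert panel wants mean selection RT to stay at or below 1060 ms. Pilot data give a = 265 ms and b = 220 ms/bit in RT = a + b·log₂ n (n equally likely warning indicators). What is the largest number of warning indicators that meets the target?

12

Information budget: (1060 − 265)/220 = 3.6136 bits, so n ≤ 2^3.6136 = 12.241 → at most 12.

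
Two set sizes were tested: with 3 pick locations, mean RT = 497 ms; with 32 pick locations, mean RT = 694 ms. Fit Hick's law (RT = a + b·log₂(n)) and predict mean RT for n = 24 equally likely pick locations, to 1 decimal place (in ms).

670.1 ms

RT is linear in log₂ n, so two points fix the line:
  b = (694 − 497) / (log₂ 32 − log₂ 3) = 197 / (5 − 1.5850) = 57.686 ms/bit
  a = 497 − 57.686 × 1.5850 = 405.570 ms
Then RT(24) = 405.570 + 57.686 × log₂ 24 = 405.570 + 57.686 × 4.5850 ≈ 670.058 ms.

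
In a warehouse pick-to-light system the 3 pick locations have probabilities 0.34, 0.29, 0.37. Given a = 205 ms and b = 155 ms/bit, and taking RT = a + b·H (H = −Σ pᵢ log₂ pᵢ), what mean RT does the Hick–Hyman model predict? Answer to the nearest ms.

Entropy contributions −pᵢ log₂ pᵢ: 0.5292, 0.5179, 0.5307; sum H = 1.5778 bits.
RT = a + bH = 205 + 155·1.5778 = 449.56 ms.

450 ms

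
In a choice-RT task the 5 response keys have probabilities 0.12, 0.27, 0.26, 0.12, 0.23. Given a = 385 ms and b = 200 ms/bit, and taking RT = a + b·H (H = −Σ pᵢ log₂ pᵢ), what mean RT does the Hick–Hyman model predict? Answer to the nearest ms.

Entropy contributions −pᵢ log₂ pᵢ: 0.3671, 0.5100, 0.5053, 0.3671, 0.4877; sum H = 2.2371 bits.
RT = a + bH = 385 + 200·2.2371 = 832.42 ms.

832 ms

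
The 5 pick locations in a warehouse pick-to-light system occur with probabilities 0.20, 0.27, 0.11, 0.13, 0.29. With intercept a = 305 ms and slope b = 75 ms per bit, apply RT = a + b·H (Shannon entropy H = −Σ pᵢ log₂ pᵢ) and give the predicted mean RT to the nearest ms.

472 ms

Entropy contributions −pᵢ log₂ pᵢ: 0.4644, 0.5100, 0.3503, 0.3826, 0.5179; sum H = 2.2252 bits.
RT = a + bH = 305 + 75·2.2252 = 471.89 ms.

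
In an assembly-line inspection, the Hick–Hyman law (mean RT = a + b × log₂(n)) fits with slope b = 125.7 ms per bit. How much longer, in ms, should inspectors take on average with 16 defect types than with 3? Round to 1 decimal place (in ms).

303.6 ms

Only the slope matters, since a is common to both: ΔRT = b·log₂(n₂/n₁).
log₂(16) − log₂(3) = 4 − 1.5850 = 2.4150.
ΔRT = 125.7 × 2.4150 = 303.570 ms.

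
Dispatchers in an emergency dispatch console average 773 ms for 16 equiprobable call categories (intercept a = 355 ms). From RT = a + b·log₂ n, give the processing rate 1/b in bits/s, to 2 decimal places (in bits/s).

9.57 bits/s

b = (773 − 355)/log₂ 16 = 418/4 = 104.500 ms per bit = 0.10450 s/bit; the reciprocal is 9.569 bits/s.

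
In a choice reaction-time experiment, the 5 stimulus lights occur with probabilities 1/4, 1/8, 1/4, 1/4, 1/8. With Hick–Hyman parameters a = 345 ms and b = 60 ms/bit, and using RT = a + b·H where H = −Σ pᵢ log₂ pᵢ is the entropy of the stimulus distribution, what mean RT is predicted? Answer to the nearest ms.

Each term −pᵢ log₂ pᵢ: 0.25·2 + 0.125·3 + 0.25·2 + 0.25·2 + 0.125·3; summed, H = 2.250 bits.
Mean RT = a + bH = 345 + 60·2.250 = 480.00 ms.

480 ms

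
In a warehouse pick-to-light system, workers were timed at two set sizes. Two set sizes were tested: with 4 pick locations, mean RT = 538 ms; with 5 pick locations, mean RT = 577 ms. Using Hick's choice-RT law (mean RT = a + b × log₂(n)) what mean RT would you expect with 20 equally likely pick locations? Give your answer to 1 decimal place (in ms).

819.3 ms

With log₂ n on the abscissa the relation is linear; from the two conditions:
  b = (577 − 538) / (log₂ 5 − log₂ 4) = 39 / (2.3219 − 2) = 121.145 ms/bit
  a = 538 − 121.145 × 2 = 295.710 ms
Then RT(20) = 295.710 + 121.145 × log₂ 20 = 295.710 + 121.145 × 4.3219 ≈ 819.290 ms.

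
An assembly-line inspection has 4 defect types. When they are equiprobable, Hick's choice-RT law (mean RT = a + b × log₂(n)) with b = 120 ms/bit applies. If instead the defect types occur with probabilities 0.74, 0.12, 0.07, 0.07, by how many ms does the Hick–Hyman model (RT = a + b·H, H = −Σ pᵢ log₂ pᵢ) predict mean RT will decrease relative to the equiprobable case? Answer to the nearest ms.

93 ms

Equiprobable entropy H₀ = log₂ 4 = 2.0000 bits.
Skewed entropy H = −Σ pᵢ log₂ pᵢ = 1.2256 bits.
ΔRT = b·(H₀ − H) = 120 × 0.7744 = 92.92 ms.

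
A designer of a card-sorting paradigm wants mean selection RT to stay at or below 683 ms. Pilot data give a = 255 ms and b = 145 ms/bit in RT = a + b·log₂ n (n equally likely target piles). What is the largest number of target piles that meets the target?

7

Information budget: (683 − 255)/145 = 2.9517 bits, so n ≤ 2^2.9517 = 7.737 → at most 7.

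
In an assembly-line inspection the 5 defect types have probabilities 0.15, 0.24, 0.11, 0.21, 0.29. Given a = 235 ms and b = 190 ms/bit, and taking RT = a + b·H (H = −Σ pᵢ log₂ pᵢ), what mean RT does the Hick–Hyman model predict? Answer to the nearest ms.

662 ms

H = 0.15·log₂(1/0.15) + 0.24·log₂(1/0.24) + 0.11·log₂(1/0.11) + 0.21·log₂(1/0.21) + 0.29·log₂(1/0.29) = 2.2457 bits.
RT = 235 + 190 × 2.2457 = 661.68 ms.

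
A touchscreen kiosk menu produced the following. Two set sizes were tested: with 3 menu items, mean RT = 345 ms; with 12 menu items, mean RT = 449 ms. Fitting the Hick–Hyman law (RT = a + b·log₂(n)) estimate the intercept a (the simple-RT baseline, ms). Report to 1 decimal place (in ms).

Slope: b = (449 − 345) / (log₂ 12 − log₂ 3) = 104/2.0000 = 52.000 ms/bit.
a = RT₁ − b·log₂ n₁ = 345 − 52.000 × 1.5850 = 262.582 ms.

262.6 ms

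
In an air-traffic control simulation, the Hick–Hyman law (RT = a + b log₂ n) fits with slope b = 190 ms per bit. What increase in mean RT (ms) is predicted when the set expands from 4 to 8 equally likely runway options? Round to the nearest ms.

Only the slope matters, since a is common to both: ΔRT = b·log₂(n₂/n₁).
log₂(8) − log₂(4) = log₂(8/4) = log₂(2) = 1.
ΔRT = 190 × 1.0000 = 190.000 ms.

190 ms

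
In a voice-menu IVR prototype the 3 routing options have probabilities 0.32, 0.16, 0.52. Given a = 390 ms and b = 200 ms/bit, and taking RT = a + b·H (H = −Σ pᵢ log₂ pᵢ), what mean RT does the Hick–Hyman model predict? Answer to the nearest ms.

678 ms

H = 0.32·log₂(1/0.32) + 0.16·log₂(1/0.16) + 0.52·log₂(1/0.52) = 1.4396 bits.
RT = 390 + 200 × 1.4396 = 677.93 ms.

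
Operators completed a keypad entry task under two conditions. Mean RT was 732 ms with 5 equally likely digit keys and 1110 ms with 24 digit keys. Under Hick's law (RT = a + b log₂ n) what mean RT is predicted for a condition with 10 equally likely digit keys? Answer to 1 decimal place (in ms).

899.0 ms

Fit slope and intercept:
  b = (1110 − 732) / (log₂ 24 − log₂ 5) = 378 / (4.5850 − 2.3219) = 167.032 ms/bit
  a = 732 − 167.032 × 2.3219 = 344.163 ms
Then RT(10) = 344.163 + 167.032 × log₂ 10 = 344.163 + 167.032 × 3.3219 ≈ 899.032 ms.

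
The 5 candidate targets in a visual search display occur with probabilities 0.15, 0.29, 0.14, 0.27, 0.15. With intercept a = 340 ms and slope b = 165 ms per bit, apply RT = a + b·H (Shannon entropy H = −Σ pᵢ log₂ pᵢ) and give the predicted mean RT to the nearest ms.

H = 0.15·log₂(1/0.15) + 0.29·log₂(1/0.29) + 0.14·log₂(1/0.14) + 0.27·log₂(1/0.27) + 0.15·log₂(1/0.15) = 2.2461 bits.
RT = 340 + 165 × 2.2461 = 710.61 ms.

711 ms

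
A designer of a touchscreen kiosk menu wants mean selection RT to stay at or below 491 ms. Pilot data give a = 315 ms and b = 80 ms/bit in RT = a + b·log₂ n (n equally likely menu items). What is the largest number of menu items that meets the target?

Set 315 + 80·log₂ n ≤ 491 → log₂ n ≤ (491 − 315)/80 = 2.2000.
So n ≤ 2^2.2000 = 4.595; the largest integer n is 4.

4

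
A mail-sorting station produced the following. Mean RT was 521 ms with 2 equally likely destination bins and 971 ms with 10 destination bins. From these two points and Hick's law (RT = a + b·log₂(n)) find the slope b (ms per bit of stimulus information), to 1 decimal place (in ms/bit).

193.8 ms/bit

The slope on a log₂ axis is (971 − 521) / (3.3219 − 1) = 193.804 ms/bit.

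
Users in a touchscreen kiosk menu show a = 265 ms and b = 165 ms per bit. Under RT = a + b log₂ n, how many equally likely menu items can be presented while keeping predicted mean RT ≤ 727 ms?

6

165·log₂ n ≤ 727 − 265 = 462, giving log₂ n ≤ 2.8000 and n ≤ 6.964. The largest whole number is 6.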